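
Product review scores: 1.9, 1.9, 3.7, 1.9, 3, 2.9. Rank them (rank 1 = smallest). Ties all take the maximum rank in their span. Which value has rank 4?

2.9

Sorted (ascending): 1.9, 1.9, 1.9, 2.9, 3, 3.7
The 3 values of 1.9 occupy positions 1–3 → each gets rank 3.
Rank 4 → value 2.9.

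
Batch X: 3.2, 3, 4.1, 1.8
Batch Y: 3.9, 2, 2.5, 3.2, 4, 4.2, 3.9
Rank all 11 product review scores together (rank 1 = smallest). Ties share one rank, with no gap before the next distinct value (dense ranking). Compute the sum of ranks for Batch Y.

Sorted (ascending): 1.8, 2, 2.5, 3, 3.2, 3.2, 3.9, 3.9, 4, 4.1, 4.2
The 2 values of 3.2 share dense rank 5.
The 2 values of 3.9 share dense rank 6.
Remaining distinct values take the next consecutive integers.
Batch Y values → pooled ranks: 3.9→6, 2→2, 2.5→3, 3.2→5, 4→7, 4.2→9, 3.9→6
Rank sum = 6 + 2 + 3 + 5 + 7 + 9 + 6 = 38

38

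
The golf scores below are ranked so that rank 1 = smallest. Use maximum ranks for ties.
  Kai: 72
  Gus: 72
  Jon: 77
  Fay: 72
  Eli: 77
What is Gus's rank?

Sorted (ascending): 72, 72, 72, 77, 77
The 3 values of 72 occupy positions 1–3 → each gets rank 3.
The 2 values of 77 occupy positions 4–5 → each gets rank 5.
Gus has value 72 → rank 3.

3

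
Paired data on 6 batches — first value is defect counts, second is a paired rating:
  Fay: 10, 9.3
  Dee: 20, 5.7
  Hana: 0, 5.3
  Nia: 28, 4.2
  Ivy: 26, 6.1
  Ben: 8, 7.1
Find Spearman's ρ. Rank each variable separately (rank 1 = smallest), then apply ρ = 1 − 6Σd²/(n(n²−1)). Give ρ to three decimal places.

-0.314

Ranks of variable 1: 3, 4, 1, 6, 5, 2
Ranks of variable 2: 6, 3, 2, 1, 4, 5
d = r₁ − r₂: -3, 1, -1, 5, 1, -3
d²: 9, 1, 1, 25, 1, 9; Σd² = 46
ρ = 1 − 6·46/(6·35) = 1 − 276/210 = -0.314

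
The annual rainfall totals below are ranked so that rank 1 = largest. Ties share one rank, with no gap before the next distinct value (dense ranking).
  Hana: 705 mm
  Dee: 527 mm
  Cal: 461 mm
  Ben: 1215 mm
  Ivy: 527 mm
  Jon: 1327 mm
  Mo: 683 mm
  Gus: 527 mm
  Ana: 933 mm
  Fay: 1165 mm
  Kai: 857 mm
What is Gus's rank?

8

Sorted (descending): 1327, 1215, 1165, 933, 857, 705, 683, 527, 527, 527, 461
The 3 values of 527 share dense rank 8.
Remaining distinct values take the next consecutive integers.
Gus has value 527 mm → rank 8.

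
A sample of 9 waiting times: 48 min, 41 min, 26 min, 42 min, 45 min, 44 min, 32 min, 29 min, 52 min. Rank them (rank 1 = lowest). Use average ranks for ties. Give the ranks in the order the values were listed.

8, 4, 1, 5, 7, 6, 3, 2, 9

Sorted (ascending): 26, 29, 32, 41, 42, 44, 45, 48, 52
No ties — each value takes its position as its rank.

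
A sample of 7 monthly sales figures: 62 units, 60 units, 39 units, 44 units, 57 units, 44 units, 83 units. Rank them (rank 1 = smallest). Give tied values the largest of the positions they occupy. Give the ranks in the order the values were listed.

Sorted (ascending): 39, 44, 44, 57, 60, 62, 83
The 2 values of 44 occupy positions 2–3 → each gets rank 3.

6, 5, 1, 3, 4, 3, 7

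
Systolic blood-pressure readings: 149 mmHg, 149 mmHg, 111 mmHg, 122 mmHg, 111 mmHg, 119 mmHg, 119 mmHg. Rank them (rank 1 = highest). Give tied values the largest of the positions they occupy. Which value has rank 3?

122

Sorted (descending): 149, 149, 122, 119, 119, 111, 111
The 2 values of 149 occupy positions 1–2 → each gets rank 2.
The 2 values of 119 occupy positions 4–5 → each gets rank 5.
The 2 values of 111 occupy positions 6–7 → each gets rank 7.
Rank 3 → value 122.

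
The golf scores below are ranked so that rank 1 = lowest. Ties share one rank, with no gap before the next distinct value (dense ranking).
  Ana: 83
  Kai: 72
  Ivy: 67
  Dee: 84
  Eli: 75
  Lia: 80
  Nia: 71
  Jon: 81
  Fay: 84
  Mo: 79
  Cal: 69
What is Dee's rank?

10

Sorted (ascending): 67, 69, 71, 72, 75, 79, 80, 81, 83, 84, 84
The 2 values of 84 share dense rank 10.
Remaining distinct values take the next consecutive integers.
Dee has value 84 → rank 10.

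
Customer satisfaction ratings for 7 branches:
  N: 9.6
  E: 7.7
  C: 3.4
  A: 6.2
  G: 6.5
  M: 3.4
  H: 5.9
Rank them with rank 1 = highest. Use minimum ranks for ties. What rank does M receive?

6

Sorted (descending): 9.6, 7.7, 6.5, 6.2, 5.9, 3.4, 3.4
The 2 values of 3.4 occupy positions 6–7 → each gets rank 6.
M has value 3.4 → rank 6.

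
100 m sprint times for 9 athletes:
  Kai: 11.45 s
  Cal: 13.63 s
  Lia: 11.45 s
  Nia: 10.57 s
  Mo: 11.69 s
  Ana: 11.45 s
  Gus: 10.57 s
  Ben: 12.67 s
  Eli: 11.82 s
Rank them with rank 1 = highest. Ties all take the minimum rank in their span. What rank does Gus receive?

8

Sorted (descending): 13.63, 12.67, 11.82, 11.69, 11.45, 11.45, 11.45, 10.57, 10.57
The 3 values of 11.45 occupy positions 5–7 → each gets rank 5.
The 2 values of 10.57 occupy positions 8–9 → each gets rank 8.
Gus has value 10.57 s → rank 8.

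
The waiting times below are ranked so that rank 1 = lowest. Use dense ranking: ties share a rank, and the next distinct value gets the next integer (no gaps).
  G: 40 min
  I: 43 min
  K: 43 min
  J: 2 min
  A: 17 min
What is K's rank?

4

Sorted (ascending): 2, 17, 40, 43, 43
The 2 values of 43 share dense rank 4.
Remaining distinct values take the next consecutive integers.
K has value 43 min → rank 4.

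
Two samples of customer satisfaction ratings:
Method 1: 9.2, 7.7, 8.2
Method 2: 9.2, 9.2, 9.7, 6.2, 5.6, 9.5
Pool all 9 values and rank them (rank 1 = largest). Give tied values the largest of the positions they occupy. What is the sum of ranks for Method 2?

Sorted (descending): 9.7, 9.5, 9.2, 9.2, 9.2, 8.2, 7.7, 6.2, 5.6
The 3 values of 9.2 occupy positions 3–5 → each gets rank 5.
Method 2 values → pooled ranks: 9.2→5, 9.2→5, 9.7→1, 6.2→8, 5.6→9, 9.5→2
Rank sum = 5 + 5 + 1 + 8 + 9 + 2 = 30

30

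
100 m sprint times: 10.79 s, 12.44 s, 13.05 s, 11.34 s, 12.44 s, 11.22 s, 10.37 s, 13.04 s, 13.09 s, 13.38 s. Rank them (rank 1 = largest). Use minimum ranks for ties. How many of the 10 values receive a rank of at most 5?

Sorted (descending): 13.38, 13.09, 13.05, 13.04, 12.44, 12.44, 11.34, 11.22, 10.79, 10.37
The 2 values of 12.44 occupy positions 5–6 → each gets rank 5.
Ranks ≤ 5: {1, 2, 3, 4, 5, 5} → 6 values.

6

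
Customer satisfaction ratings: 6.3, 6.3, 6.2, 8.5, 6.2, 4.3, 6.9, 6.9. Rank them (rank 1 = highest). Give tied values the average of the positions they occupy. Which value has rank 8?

Sorted (descending): 8.5, 6.9, 6.9, 6.3, 6.3, 6.2, 6.2, 4.3
The 2 values of 6.9 occupy positions 2–3 → average rank (2+3)/2 = 2.5.
The 2 values of 6.3 occupy positions 4–5 → average rank (4+5)/2 = 4.5.
The 2 values of 6.2 occupy positions 6–7 → average rank (6+7)/2 = 6.5.
Rank 8 → value 4.3.

4.3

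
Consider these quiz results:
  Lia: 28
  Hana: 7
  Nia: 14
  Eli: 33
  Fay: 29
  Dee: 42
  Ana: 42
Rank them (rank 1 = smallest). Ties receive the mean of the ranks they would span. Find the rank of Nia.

2

Sorted (ascending): 7, 14, 28, 29, 33, 42, 42
The 2 values of 42 occupy positions 6–7 → average rank (6+7)/2 = 6.5.
Nia has value 14 → rank 2.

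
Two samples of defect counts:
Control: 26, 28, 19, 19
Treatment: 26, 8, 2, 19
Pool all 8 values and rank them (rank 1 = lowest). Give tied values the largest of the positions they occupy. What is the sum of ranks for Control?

25

Sorted (ascending): 2, 8, 19, 19, 19, 26, 26, 28
The 3 values of 19 occupy positions 3–5 → each gets rank 5.
The 2 values of 26 occupy positions 6–7 → each gets rank 7.
Control values → pooled ranks: 26→7, 28→8, 19→5, 19→5
Rank sum = 7 + 8 + 5 + 5 = 25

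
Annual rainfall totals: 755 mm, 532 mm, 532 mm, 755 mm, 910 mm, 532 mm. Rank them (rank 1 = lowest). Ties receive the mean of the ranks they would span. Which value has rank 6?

Sorted (ascending): 532, 532, 532, 755, 755, 910
The 3 values of 532 occupy positions 1–3 → average rank 2.
The 2 values of 755 occupy positions 4–5 → average rank (4+5)/2 = 4.5.
Rank 6 → value 910.

910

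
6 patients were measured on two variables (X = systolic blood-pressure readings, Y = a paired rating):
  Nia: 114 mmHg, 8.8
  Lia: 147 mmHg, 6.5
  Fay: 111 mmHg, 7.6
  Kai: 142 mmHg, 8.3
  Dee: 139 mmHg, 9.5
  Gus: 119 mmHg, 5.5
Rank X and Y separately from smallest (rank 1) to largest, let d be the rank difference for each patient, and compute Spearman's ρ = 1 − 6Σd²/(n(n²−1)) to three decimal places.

Ranks of variable 1: 2, 6, 1, 5, 4, 3
Ranks of variable 2: 5, 2, 3, 4, 6, 1
d = r₁ − r₂: -3, 4, -2, 1, -2, 2
d²: 9, 16, 4, 1, 4, 4; Σd² = 38
ρ = 1 − 6·38/(6·35) = 1 − 228/210 = -0.086

-0.086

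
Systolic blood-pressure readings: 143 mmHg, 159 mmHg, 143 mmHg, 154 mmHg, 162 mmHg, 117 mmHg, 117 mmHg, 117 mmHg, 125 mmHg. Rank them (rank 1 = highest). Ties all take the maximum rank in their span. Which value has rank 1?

Sorted (descending): 162, 159, 154, 143, 143, 125, 117, 117, 117
The 2 values of 143 occupy positions 4–5 → each gets rank 5.
The 3 values of 117 occupy positions 7–9 → each gets rank 9.
Rank 1 → value 162.

162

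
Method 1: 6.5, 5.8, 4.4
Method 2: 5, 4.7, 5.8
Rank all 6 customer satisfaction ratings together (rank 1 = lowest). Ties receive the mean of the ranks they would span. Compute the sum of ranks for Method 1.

Sorted (ascending): 4.4, 4.7, 5, 5.8, 5.8, 6.5
The 2 values of 5.8 occupy positions 4–5 → average rank (4+5)/2 = 4.5.
Method 1 values → pooled ranks: 6.5→6, 5.8→4.5, 4.4→1
Rank sum = 6 + 4.5 + 1 = 11.5

11.5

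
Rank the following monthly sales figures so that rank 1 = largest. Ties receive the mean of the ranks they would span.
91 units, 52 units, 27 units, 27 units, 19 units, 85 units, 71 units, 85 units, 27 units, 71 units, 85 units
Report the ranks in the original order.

Sorted (descending): 91, 85, 85, 85, 71, 71, 52, 27, 27, 27, 19
The 3 values of 85 occupy positions 2–4 → average rank 3.
The 2 values of 71 occupy positions 5–6 → average rank (5+6)/2 = 5.5.
The 3 values of 27 occupy positions 8–10 → average rank 9.

1, 7, 9, 9, 11, 3, 5.5, 3, 9, 5.5, 3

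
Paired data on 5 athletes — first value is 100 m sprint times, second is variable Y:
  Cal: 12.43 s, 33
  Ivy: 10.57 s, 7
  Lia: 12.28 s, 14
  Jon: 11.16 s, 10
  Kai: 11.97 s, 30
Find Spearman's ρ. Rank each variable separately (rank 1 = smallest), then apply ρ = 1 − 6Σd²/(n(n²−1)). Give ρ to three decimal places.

0.900

Ranks of variable 1: 5, 1, 4, 2, 3
Ranks of variable 2: 5, 1, 3, 2, 4
d = r₁ − r₂: 0, 0, 1, 0, -1
d²: 0, 0, 1, 0, 1; Σd² = 2
ρ = 1 − 6·2/(5·24) = 1 − 12/120 = 0.900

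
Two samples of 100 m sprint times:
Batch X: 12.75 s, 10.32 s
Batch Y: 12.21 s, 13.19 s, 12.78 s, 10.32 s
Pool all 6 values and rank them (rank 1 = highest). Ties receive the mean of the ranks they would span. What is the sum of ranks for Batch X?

Sorted (descending): 13.19, 12.78, 12.75, 12.21, 10.32, 10.32
The 2 values of 10.32 occupy positions 5–6 → average rank (5+6)/2 = 5.5.
Batch X values → pooled ranks: 12.75→3, 10.32→5.5
Rank sum = 3 + 5.5 = 8.5

8.5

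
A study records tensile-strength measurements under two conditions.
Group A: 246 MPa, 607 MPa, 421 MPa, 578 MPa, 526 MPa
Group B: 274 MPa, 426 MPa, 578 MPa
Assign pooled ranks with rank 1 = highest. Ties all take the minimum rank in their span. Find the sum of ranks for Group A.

Sorted (descending): 607, 578, 578, 526, 426, 421, 274, 246
The 2 values of 578 occupy positions 2–3 → each gets rank 2.
Group A values → pooled ranks: 246→8, 607→1, 421→6, 578→2, 526→4
Rank sum = 8 + 1 + 6 + 2 + 4 = 21

21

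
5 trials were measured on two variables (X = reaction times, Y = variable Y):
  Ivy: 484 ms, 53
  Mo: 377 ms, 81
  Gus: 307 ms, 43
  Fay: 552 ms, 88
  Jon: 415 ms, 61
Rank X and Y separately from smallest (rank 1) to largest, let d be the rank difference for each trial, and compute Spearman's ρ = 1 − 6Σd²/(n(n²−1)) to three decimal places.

Ranks of variable 1: 4, 2, 1, 5, 3
Ranks of variable 2: 2, 4, 1, 5, 3
d = r₁ − r₂: 2, -2, 0, 0, 0
d²: 4, 4, 0, 0, 0; Σd² = 8
ρ = 1 − 6·8/(5·24) = 1 − 48/120 = 0.600

0.600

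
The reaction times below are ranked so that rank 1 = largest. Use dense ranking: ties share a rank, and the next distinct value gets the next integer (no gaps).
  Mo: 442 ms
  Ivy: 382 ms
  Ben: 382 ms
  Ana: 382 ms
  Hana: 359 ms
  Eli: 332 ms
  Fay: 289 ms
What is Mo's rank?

Sorted (descending): 442, 382, 382, 382, 359, 332, 289
The 3 values of 382 share dense rank 2.
Remaining distinct values take the next consecutive integers.
Mo has value 442 ms → rank 1.

1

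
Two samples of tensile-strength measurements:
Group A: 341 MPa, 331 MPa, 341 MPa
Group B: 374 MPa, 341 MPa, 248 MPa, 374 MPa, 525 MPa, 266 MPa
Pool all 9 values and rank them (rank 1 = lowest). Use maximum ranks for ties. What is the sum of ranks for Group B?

34

Sorted (ascending): 248, 266, 331, 341, 341, 341, 374, 374, 525
The 3 values of 341 occupy positions 4–6 → each gets rank 6.
The 2 values of 374 occupy positions 7–8 → each gets rank 8.
Group B values → pooled ranks: 374→8, 341→6, 248→1, 374→8, 525→9, 266→2
Rank sum = 8 + 6 + 1 + 8 + 9 + 2 = 34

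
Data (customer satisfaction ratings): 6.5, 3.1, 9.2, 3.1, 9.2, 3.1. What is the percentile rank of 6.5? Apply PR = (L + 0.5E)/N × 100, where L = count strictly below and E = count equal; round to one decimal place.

N = 6.
Strictly below 6.5: 3. Equal to 6.5: 1.
PR = (3 + 0.5·1)/6 × 100 = 58.3

58.3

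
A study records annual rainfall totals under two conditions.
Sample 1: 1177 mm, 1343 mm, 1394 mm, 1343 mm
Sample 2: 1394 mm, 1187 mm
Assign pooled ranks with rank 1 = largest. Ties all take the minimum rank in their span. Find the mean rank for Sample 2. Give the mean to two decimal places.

3.00

Sorted (descending): 1394, 1394, 1343, 1343, 1187, 1177
The 2 values of 1394 occupy positions 1–2 → each gets rank 1.
The 2 values of 1343 occupy positions 3–4 → each gets rank 3.
Sample 2 values → pooled ranks: 1394→1, 1187→5
Mean rank = (1 + 5) / 2 = 3.00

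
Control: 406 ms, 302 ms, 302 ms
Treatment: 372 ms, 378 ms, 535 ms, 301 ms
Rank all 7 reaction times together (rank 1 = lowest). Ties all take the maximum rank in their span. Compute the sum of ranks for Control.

12

Sorted (ascending): 301, 302, 302, 372, 378, 406, 535
The 2 values of 302 occupy positions 2–3 → each gets rank 3.
Control values → pooled ranks: 406→6, 302→3, 302→3
Rank sum = 6 + 3 + 3 = 12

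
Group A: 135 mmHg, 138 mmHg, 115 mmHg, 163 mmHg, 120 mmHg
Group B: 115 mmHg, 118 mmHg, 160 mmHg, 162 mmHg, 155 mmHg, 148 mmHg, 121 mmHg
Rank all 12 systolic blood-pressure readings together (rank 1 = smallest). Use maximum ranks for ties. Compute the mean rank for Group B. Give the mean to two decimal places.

Sorted (ascending): 115, 115, 118, 120, 121, 135, 138, 148, 155, 160, 162, 163
The 2 values of 115 occupy positions 1–2 → each gets rank 2.
Group B values → pooled ranks: 115→2, 118→3, 160→10, 162→11, 155→9, 148→8, 121→5
Mean rank = (2 + 3 + 10 + 11 + 9 + 8 + 5) / 7 = 6.86

6.86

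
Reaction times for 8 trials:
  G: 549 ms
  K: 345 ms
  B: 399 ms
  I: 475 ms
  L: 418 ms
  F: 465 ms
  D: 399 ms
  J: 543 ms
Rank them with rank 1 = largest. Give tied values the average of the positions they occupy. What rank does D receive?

Sorted (descending): 549, 543, 475, 465, 418, 399, 399, 345
The 2 values of 399 occupy positions 6–7 → average rank (6+7)/2 = 6.5.
D has value 399 ms → rank 6.5.

6.5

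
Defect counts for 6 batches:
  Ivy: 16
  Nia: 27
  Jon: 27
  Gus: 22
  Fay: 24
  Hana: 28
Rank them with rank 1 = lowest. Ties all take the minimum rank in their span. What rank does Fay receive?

Sorted (ascending): 16, 22, 24, 27, 27, 28
The 2 values of 27 occupy positions 4–5 → each gets rank 4.
Fay has value 24 → rank 3.

3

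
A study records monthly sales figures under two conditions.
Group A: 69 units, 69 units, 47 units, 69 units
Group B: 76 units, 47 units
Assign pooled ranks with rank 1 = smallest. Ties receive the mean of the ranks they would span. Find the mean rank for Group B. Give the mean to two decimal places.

3.75

Sorted (ascending): 47, 47, 69, 69, 69, 76
The 2 values of 47 occupy positions 1–2 → average rank (1+2)/2 = 1.5.
The 3 values of 69 occupy positions 3–5 → average rank 4.
Group B values → pooled ranks: 76→6, 47→1.5
Mean rank = (6 + 1.5) / 2 = 3.75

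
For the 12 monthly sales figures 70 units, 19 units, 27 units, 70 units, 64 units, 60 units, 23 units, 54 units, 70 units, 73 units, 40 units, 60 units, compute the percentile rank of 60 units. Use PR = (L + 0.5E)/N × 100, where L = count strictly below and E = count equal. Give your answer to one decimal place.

50.0

N = 12.
Strictly below 60: 5. Equal to 60: 2.
PR = (5 + 0.5·2)/12 × 100 = 50.0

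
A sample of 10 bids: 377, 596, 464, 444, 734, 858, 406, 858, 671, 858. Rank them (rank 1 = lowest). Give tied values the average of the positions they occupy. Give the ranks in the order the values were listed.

Sorted (ascending): 377, 406, 444, 464, 596, 671, 734, 858, 858, 858
The 3 values of 858 occupy positions 8–10 → average rank 9.

1, 5, 4, 3, 7, 9, 2, 9, 6, 9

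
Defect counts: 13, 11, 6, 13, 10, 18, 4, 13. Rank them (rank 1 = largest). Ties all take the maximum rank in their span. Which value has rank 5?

Sorted (descending): 18, 13, 13, 13, 11, 10, 6, 4
The 3 values of 13 occupy positions 2–4 → each gets rank 4.
Rank 5 → value 11.

11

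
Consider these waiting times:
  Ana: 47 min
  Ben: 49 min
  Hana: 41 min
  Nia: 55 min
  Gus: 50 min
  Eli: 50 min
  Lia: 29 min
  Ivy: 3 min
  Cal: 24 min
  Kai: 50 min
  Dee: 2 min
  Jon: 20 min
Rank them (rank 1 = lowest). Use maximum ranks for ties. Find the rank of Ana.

7

Sorted (ascending): 2, 3, 20, 24, 29, 41, 47, 49, 50, 50, 50, 55
The 3 values of 50 occupy positions 9–11 → each gets rank 11.
Ana has value 47 min → rank 7.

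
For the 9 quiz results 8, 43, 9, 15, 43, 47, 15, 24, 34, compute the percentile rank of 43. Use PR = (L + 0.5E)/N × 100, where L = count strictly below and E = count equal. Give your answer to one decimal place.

N = 9.
Strictly below 43: 6. Equal to 43: 2.
PR = (6 + 0.5·2)/9 × 100 = 77.8

77.8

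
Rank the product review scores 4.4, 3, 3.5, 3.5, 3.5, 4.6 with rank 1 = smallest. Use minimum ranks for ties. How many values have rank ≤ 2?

4

Sorted (ascending): 3, 3.5, 3.5, 3.5, 4.4, 4.6
The 3 values of 3.5 occupy positions 2–4 → each gets rank 2.
Ranks ≤ 2: {1, 2, 2, 2} → 4 values.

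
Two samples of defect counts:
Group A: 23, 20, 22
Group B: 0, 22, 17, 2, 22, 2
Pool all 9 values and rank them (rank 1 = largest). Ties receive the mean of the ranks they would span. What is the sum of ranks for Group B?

Sorted (descending): 23, 22, 22, 22, 20, 17, 2, 2, 0
The 3 values of 22 occupy positions 2–4 → average rank 3.
The 2 values of 2 occupy positions 7–8 → average rank (7+8)/2 = 7.5.
Group B values → pooled ranks: 0→9, 22→3, 17→6, 2→7.5, 22→3, 2→7.5
Rank sum = 9 + 3 + 6 + 7.5 + 3 + 7.5 = 36

36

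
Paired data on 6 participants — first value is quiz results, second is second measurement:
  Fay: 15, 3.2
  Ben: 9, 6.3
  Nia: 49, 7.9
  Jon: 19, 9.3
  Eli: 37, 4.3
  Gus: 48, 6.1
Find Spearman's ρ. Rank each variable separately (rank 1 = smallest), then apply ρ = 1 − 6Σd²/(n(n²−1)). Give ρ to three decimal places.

Ranks of variable 1: 2, 1, 6, 3, 4, 5
Ranks of variable 2: 1, 4, 5, 6, 2, 3
d = r₁ − r₂: 1, -3, 1, -3, 2, 2
d²: 1, 9, 1, 9, 4, 4; Σd² = 28
ρ = 1 − 6·28/(6·35) = 1 − 168/210 = 0.200

0.200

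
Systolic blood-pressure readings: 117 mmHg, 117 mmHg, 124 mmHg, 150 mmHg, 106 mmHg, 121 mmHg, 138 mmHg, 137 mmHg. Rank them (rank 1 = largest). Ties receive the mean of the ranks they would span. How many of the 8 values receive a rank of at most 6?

Sorted (descending): 150, 138, 137, 124, 121, 117, 117, 106
The 2 values of 117 occupy positions 6–7 → average rank (6+7)/2 = 6.5.
Ranks ≤ 6: {1, 2, 3, 4, 5} → 5 values.

5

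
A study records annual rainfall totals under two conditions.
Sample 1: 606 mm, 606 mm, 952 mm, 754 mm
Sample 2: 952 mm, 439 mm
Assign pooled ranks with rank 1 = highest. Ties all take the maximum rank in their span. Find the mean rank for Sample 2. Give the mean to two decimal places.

Sorted (descending): 952, 952, 754, 606, 606, 439
The 2 values of 952 occupy positions 1–2 → each gets rank 2.
The 2 values of 606 occupy positions 4–5 → each gets rank 5.
Sample 2 values → pooled ranks: 952→2, 439→6
Mean rank = (2 + 6) / 2 = 4.00

4.00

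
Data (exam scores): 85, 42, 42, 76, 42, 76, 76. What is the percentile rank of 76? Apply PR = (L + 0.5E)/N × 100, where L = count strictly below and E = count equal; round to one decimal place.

64.3

N = 7.
Strictly below 76: 3. Equal to 76: 3.
PR = (3 + 0.5·3)/7 × 100 = 64.3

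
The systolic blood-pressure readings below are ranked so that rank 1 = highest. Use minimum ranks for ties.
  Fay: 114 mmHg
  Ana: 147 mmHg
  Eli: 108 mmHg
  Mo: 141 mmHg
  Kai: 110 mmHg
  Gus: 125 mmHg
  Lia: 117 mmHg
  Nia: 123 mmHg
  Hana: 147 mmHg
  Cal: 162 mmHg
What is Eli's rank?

Sorted (descending): 162, 147, 147, 141, 125, 123, 117, 114, 110, 108
The 2 values of 147 occupy positions 2–3 → each gets rank 2.
Eli has value 108 mmHg → rank 10.

10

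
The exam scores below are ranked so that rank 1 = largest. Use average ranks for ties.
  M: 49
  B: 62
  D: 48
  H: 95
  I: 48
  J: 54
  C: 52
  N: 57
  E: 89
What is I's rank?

8.5

Sorted (descending): 95, 89, 62, 57, 54, 52, 49, 48, 48
The 2 values of 48 occupy positions 8–9 → average rank (8+9)/2 = 8.5.
I has value 48 → rank 8.5.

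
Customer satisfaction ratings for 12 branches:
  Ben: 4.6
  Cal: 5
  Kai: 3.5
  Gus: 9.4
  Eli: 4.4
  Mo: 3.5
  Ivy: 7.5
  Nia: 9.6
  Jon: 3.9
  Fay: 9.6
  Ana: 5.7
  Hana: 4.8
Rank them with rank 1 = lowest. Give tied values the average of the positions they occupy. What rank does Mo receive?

1.5

Sorted (ascending): 3.5, 3.5, 3.9, 4.4, 4.6, 4.8, 5, 5.7, 7.5, 9.4, 9.6, 9.6
The 2 values of 3.5 occupy positions 1–2 → average rank (1+2)/2 = 1.5.
The 2 values of 9.6 occupy positions 11–12 → average rank (11+12)/2 = 11.5.
Mo has value 3.5 → rank 1.5.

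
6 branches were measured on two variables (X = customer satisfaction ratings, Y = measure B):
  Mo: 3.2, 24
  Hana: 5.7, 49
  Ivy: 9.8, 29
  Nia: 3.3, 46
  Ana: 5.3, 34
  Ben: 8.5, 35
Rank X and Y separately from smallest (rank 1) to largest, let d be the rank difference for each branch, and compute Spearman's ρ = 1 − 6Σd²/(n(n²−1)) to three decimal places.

Ranks of variable 1: 1, 4, 6, 2, 3, 5
Ranks of variable 2: 1, 6, 2, 5, 3, 4
d = r₁ − r₂: 0, -2, 4, -3, 0, 1
d²: 0, 4, 16, 9, 0, 1; Σd² = 30
ρ = 1 − 6·30/(6·35) = 1 − 180/210 = 0.143

0.143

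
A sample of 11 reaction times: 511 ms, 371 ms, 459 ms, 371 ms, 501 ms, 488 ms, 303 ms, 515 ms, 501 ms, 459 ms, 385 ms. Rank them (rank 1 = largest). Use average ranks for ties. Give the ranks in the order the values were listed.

2, 9.5, 6.5, 9.5, 3.5, 5, 11, 1, 3.5, 6.5, 8

Sorted (descending): 515, 511, 501, 501, 488, 459, 459, 385, 371, 371, 303
The 2 values of 501 occupy positions 3–4 → average rank (3+4)/2 = 3.5.
The 2 values of 459 occupy positions 6–7 → average rank (6+7)/2 = 6.5.
The 2 values of 371 occupy positions 9–10 → average rank (9+10)/2 = 9.5.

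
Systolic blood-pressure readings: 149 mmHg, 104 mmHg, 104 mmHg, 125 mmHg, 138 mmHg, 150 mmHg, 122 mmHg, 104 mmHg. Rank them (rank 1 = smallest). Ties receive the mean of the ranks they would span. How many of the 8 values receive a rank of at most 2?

Sorted (ascending): 104, 104, 104, 122, 125, 138, 149, 150
The 3 values of 104 occupy positions 1–3 → average rank 2.
Ranks ≤ 2: {2, 2, 2} → 3 values.

3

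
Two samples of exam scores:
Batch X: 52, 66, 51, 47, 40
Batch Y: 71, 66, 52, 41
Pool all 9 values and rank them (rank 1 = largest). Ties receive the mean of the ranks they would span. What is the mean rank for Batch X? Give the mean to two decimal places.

Sorted (descending): 71, 66, 66, 52, 52, 51, 47, 41, 40
The 2 values of 66 occupy positions 2–3 → average rank (2+3)/2 = 2.5.
The 2 values of 52 occupy positions 4–5 → average rank (4+5)/2 = 4.5.
Batch X values → pooled ranks: 52→4.5, 66→2.5, 51→6, 47→7, 40→9
Mean rank = (4.5 + 2.5 + 6 + 7 + 9) / 5 = 5.80

5.80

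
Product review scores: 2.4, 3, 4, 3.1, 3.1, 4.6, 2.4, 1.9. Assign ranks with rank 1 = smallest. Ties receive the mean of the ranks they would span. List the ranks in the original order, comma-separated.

2.5, 4, 7, 5.5, 5.5, 8, 2.5, 1

Sorted (ascending): 1.9, 2.4, 2.4, 3, 3.1, 3.1, 4, 4.6
The 2 values of 2.4 occupy positions 2–3 → average rank (2+3)/2 = 2.5.
The 2 values of 3.1 occupy positions 5–6 → average rank (5+6)/2 = 5.5.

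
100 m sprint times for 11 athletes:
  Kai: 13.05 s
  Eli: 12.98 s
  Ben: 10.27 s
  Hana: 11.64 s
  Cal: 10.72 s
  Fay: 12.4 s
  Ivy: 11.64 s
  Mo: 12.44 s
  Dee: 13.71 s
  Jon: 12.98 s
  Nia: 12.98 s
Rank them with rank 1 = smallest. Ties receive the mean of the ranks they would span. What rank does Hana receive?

3.5

Sorted (ascending): 10.27, 10.72, 11.64, 11.64, 12.4, 12.44, 12.98, 12.98, 12.98, 13.05, 13.71
The 2 values of 11.64 occupy positions 3–4 → average rank (3+4)/2 = 3.5.
The 3 values of 12.98 occupy positions 7–9 → average rank 8.
Hana has value 11.64 s → rank 3.5.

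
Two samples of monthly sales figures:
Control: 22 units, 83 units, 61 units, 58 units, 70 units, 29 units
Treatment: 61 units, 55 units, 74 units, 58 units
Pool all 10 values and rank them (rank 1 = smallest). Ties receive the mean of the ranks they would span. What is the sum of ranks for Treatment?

23

Sorted (ascending): 22, 29, 55, 58, 58, 61, 61, 70, 74, 83
The 2 values of 58 occupy positions 4–5 → average rank (4+5)/2 = 4.5.
The 2 values of 61 occupy positions 6–7 → average rank (6+7)/2 = 6.5.
Treatment values → pooled ranks: 61→6.5, 55→3, 74→9, 58→4.5
Rank sum = 6.5 + 3 + 9 + 4.5 = 23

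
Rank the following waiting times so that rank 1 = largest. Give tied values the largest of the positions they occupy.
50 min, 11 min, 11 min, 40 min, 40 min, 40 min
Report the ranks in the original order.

1, 6, 6, 4, 4, 4

Sorted (descending): 50, 40, 40, 40, 11, 11
The 3 values of 40 occupy positions 2–4 → each gets rank 4.
The 2 values of 11 occupy positions 5–6 → each gets rank 6.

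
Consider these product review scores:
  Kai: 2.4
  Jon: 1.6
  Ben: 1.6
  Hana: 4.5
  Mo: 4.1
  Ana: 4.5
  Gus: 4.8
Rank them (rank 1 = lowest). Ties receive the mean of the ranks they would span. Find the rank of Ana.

Sorted (ascending): 1.6, 1.6, 2.4, 4.1, 4.5, 4.5, 4.8
The 2 values of 1.6 occupy positions 1–2 → average rank (1+2)/2 = 1.5.
The 2 values of 4.5 occupy positions 5–6 → average rank (5+6)/2 = 5.5.
Ana has value 4.5 → rank 5.5.

5.5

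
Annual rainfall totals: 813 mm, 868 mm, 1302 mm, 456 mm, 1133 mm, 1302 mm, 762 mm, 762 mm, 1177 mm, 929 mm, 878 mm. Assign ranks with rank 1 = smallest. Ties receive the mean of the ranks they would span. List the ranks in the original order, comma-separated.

Sorted (ascending): 456, 762, 762, 813, 868, 878, 929, 1133, 1177, 1302, 1302
The 2 values of 762 occupy positions 2–3 → average rank (2+3)/2 = 2.5.
The 2 values of 1302 occupy positions 10–11 → average rank (10+11)/2 = 10.5.

4, 5, 10.5, 1, 8, 10.5, 2.5, 2.5, 9, 7, 6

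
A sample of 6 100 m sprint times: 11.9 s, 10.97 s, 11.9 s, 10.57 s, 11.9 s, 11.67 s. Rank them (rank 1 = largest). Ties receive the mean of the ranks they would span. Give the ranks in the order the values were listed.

Sorted (descending): 11.9, 11.9, 11.9, 11.67, 10.97, 10.57
The 3 values of 11.9 occupy positions 1–3 → average rank 2.

2, 5, 2, 6, 2, 4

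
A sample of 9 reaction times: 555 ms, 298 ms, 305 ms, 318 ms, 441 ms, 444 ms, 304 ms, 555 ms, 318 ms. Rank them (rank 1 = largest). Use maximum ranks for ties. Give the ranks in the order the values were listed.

2, 9, 7, 6, 4, 3, 8, 2, 6

Sorted (descending): 555, 555, 444, 441, 318, 318, 305, 304, 298
The 2 values of 555 occupy positions 1–2 → each gets rank 2.
The 2 values of 318 occupy positions 5–6 → each gets rank 6.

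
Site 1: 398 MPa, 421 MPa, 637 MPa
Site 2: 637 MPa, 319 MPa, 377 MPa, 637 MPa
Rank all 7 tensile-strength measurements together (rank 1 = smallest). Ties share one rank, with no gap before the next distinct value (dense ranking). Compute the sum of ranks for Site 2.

13

Sorted (ascending): 319, 377, 398, 421, 637, 637, 637
The 3 values of 637 share dense rank 5.
Remaining distinct values take the next consecutive integers.
Site 2 values → pooled ranks: 637→5, 319→1, 377→2, 637→5
Rank sum = 5 + 1 + 2 + 5 = 13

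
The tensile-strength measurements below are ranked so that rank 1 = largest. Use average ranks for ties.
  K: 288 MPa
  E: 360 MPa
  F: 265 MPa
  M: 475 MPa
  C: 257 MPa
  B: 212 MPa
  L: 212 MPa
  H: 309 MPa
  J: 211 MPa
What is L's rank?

Sorted (descending): 475, 360, 309, 288, 265, 257, 212, 212, 211
The 2 values of 212 occupy positions 7–8 → average rank (7+8)/2 = 7.5.
L has value 212 MPa → rank 7.5.

7.5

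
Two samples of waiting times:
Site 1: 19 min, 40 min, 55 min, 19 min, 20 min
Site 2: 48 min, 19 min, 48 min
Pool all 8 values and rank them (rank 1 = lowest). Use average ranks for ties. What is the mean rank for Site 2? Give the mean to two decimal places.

5.00

Sorted (ascending): 19, 19, 19, 20, 40, 48, 48, 55
The 3 values of 19 occupy positions 1–3 → average rank 2.
The 2 values of 48 occupy positions 6–7 → average rank (6+7)/2 = 6.5.
Site 2 values → pooled ranks: 48→6.5, 19→2, 48→6.5
Mean rank = (6.5 + 2 + 6.5) / 3 = 5.00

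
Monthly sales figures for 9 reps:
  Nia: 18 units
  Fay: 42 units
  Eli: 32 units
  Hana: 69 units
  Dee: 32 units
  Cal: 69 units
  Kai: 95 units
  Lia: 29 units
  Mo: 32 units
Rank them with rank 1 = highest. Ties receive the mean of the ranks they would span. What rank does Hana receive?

Sorted (descending): 95, 69, 69, 42, 32, 32, 32, 29, 18
The 2 values of 69 occupy positions 2–3 → average rank (2+3)/2 = 2.5.
The 3 values of 32 occupy positions 5–7 → average rank 6.
Hana has value 69 units → rank 2.5.

2.5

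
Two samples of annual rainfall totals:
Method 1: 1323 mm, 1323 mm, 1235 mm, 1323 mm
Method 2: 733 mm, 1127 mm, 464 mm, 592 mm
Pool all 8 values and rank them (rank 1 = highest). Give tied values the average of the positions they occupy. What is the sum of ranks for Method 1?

10

Sorted (descending): 1323, 1323, 1323, 1235, 1127, 733, 592, 464
The 3 values of 1323 occupy positions 1–3 → average rank 2.
Method 1 values → pooled ranks: 1323→2, 1323→2, 1235→4, 1323→2
Rank sum = 2 + 2 + 4 + 2 = 10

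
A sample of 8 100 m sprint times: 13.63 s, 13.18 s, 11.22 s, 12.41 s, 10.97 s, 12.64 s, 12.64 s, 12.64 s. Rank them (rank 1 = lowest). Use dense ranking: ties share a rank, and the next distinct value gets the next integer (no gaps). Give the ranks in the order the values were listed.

6, 5, 2, 3, 1, 4, 4, 4

Sorted (ascending): 10.97, 11.22, 12.41, 12.64, 12.64, 12.64, 13.18, 13.63
The 3 values of 12.64 share dense rank 4.
Remaining distinct values take the next consecutive integers.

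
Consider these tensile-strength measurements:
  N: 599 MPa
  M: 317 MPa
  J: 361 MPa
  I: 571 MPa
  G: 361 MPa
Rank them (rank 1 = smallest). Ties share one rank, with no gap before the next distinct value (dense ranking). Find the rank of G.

Sorted (ascending): 317, 361, 361, 571, 599
The 2 values of 361 share dense rank 2.
Remaining distinct values take the next consecutive integers.
G has value 361 MPa → rank 2.

2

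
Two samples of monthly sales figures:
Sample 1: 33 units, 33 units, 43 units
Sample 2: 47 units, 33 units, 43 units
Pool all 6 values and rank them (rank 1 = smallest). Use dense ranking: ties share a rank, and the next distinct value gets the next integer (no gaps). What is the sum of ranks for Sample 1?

4

Sorted (ascending): 33, 33, 33, 43, 43, 47
The 3 values of 33 share dense rank 1.
The 2 values of 43 share dense rank 2.
Remaining distinct values take the next consecutive integers.
Sample 1 values → pooled ranks: 33→1, 33→1, 43→2
Rank sum = 1 + 1 + 2 = 4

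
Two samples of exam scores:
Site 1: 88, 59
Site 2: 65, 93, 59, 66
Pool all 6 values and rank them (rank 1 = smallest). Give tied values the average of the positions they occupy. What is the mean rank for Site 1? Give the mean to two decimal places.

Sorted (ascending): 59, 59, 65, 66, 88, 93
The 2 values of 59 occupy positions 1–2 → average rank (1+2)/2 = 1.5.
Site 1 values → pooled ranks: 88→5, 59→1.5
Mean rank = (5 + 1.5) / 2 = 3.25

3.25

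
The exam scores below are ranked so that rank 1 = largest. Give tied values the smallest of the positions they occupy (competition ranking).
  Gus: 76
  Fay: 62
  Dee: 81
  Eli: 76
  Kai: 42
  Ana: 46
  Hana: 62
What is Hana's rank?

Sorted (descending): 81, 76, 76, 62, 62, 46, 42
The 2 values of 76 occupy positions 2–3 → each gets rank 2.
The 2 values of 62 occupy positions 4–5 → each gets rank 4.
Hana has value 62 → rank 4.

4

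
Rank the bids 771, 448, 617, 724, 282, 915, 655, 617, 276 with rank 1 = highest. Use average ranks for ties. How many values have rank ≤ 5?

Sorted (descending): 915, 771, 724, 655, 617, 617, 448, 282, 276
The 2 values of 617 occupy positions 5–6 → average rank (5+6)/2 = 5.5.
Ranks ≤ 5: {1, 2, 3, 4} → 4 values.

4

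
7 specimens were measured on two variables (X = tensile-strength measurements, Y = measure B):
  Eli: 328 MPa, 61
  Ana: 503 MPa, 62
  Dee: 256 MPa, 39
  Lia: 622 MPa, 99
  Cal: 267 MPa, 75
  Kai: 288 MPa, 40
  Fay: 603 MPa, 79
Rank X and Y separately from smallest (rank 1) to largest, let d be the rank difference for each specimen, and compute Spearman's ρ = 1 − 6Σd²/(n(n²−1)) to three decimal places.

0.786

Ranks of variable 1: 4, 5, 1, 7, 2, 3, 6
Ranks of variable 2: 3, 4, 1, 7, 5, 2, 6
d = r₁ − r₂: 1, 1, 0, 0, -3, 1, 0
d²: 1, 1, 0, 0, 9, 1, 0; Σd² = 12
ρ = 1 − 6·12/(7·48) = 1 − 72/336 = 0.786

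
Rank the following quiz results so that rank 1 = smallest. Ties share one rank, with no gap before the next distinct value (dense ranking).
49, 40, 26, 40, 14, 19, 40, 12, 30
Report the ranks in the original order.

7, 6, 4, 6, 2, 3, 6, 1, 5

Sorted (ascending): 12, 14, 19, 26, 30, 40, 40, 40, 49
The 3 values of 40 share dense rank 6.
Remaining distinct values take the next consecutive integers.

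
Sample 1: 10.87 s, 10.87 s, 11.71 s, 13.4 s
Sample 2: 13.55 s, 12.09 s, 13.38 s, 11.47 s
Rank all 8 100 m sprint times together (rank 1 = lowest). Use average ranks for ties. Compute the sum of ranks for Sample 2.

Sorted (ascending): 10.87, 10.87, 11.47, 11.71, 12.09, 13.38, 13.4, 13.55
The 2 values of 10.87 occupy positions 1–2 → average rank (1+2)/2 = 1.5.
Sample 2 values → pooled ranks: 13.55→8, 12.09→5, 13.38→6, 11.47→3
Rank sum = 8 + 5 + 6 + 3 = 22

22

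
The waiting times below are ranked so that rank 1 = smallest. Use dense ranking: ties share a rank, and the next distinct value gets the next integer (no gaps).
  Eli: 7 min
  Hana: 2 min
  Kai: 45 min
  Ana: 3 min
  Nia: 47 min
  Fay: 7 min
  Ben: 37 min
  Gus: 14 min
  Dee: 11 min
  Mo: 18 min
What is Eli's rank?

3

Sorted (ascending): 2, 3, 7, 7, 11, 14, 18, 37, 45, 47
The 2 values of 7 share dense rank 3.
Remaining distinct values take the next consecutive integers.
Eli has value 7 min → rank 3.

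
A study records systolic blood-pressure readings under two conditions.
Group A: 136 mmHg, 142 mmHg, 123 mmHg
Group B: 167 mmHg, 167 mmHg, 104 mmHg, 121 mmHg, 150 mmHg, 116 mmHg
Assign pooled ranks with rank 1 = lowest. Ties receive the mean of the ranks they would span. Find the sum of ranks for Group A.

15

Sorted (ascending): 104, 116, 121, 123, 136, 142, 150, 167, 167
The 2 values of 167 occupy positions 8–9 → average rank (8+9)/2 = 8.5.
Group A values → pooled ranks: 136→5, 142→6, 123→4
Rank sum = 5 + 6 + 4 = 15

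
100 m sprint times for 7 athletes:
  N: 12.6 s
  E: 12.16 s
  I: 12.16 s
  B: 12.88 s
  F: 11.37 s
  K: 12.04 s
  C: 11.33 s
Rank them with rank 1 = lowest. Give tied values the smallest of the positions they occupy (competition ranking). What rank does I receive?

Sorted (ascending): 11.33, 11.37, 12.04, 12.16, 12.16, 12.6, 12.88
The 2 values of 12.16 occupy positions 4–5 → each gets rank 4.
I has value 12.16 s → rank 4.

4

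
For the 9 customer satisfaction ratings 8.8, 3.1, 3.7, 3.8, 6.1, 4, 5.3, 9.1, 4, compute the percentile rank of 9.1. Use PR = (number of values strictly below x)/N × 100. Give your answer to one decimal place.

88.9

N = 9.
Strictly below 9.1: 8. Equal to 9.1: 1.
PR = 8/9 × 100 = 88.9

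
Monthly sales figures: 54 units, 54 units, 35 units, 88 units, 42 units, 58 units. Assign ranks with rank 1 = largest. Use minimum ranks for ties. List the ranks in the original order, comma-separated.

3, 3, 6, 1, 5, 2

Sorted (descending): 88, 58, 54, 54, 42, 35
The 2 values of 54 occupy positions 3–4 → each gets rank 3.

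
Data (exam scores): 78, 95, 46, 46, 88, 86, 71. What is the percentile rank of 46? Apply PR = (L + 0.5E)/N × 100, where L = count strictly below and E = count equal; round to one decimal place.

N = 7.
Strictly below 46: 0. Equal to 46: 2.
PR = (0 + 0.5·2)/7 × 100 = 14.3

14.3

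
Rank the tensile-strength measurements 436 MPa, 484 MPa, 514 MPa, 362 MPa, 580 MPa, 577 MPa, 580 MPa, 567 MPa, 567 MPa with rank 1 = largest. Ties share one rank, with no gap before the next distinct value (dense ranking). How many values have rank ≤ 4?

Sorted (descending): 580, 580, 577, 567, 567, 514, 484, 436, 362
The 2 values of 580 share dense rank 1.
The 2 values of 567 share dense rank 3.
Remaining distinct values take the next consecutive integers.
Ranks ≤ 4: {1, 1, 2, 3, 3, 4} → 6 values.

6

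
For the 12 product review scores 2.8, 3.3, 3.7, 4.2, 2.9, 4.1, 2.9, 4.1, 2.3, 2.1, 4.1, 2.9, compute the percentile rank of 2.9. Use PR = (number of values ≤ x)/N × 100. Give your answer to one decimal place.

N = 12.
Strictly below 2.9: 3. Equal to 2.9: 3.
PR = 6/12 × 100 = 50.0

50.0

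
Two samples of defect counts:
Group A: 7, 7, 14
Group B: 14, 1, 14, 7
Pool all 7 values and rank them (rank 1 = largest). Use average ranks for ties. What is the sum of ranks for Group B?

16

Sorted (descending): 14, 14, 14, 7, 7, 7, 1
The 3 values of 14 occupy positions 1–3 → average rank 2.
The 3 values of 7 occupy positions 4–6 → average rank 5.
Group B values → pooled ranks: 14→2, 1→7, 14→2, 7→5
Rank sum = 2 + 7 + 2 + 5 = 16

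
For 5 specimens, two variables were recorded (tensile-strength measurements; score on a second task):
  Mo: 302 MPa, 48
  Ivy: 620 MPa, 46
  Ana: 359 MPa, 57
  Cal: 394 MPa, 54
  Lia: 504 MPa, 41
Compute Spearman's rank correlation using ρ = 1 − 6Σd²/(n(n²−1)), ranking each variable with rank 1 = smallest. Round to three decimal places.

-0.600

Ranks of variable 1: 1, 5, 2, 3, 4
Ranks of variable 2: 3, 2, 5, 4, 1
d = r₁ − r₂: -2, 3, -3, -1, 3
d²: 4, 9, 9, 1, 9; Σd² = 32
ρ = 1 − 6·32/(5·24) = 1 − 192/120 = -0.600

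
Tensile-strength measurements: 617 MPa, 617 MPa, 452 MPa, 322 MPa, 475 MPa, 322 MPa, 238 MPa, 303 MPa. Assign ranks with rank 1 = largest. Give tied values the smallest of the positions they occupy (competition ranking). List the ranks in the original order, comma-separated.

1, 1, 4, 5, 3, 5, 8, 7

Sorted (descending): 617, 617, 475, 452, 322, 322, 303, 238
The 2 values of 617 occupy positions 1–2 → each gets rank 1.
The 2 values of 322 occupy positions 5–6 → each gets rank 5.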